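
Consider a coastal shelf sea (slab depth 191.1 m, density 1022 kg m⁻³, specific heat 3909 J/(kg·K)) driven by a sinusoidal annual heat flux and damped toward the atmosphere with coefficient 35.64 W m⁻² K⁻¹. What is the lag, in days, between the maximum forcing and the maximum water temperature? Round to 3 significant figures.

77.9 days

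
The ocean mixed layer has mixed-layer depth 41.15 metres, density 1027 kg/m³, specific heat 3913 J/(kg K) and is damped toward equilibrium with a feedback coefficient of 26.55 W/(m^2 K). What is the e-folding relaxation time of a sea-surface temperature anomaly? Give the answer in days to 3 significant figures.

72.1 days

Areal heat capacity C = ρ c_p D = 1027 × 3913 × 41.15 = 1.65×10^8 J m⁻² K⁻¹.
Relaxation time τ = C / λ = 1.65×10^8 / 26.55 = 6.23×10^6 s.
In days: 6.23×10^6 s / (86400 s/day) = 72.1 days.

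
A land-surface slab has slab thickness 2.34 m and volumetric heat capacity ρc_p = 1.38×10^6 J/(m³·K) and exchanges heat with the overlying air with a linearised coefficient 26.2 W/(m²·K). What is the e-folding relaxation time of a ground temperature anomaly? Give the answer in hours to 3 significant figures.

34.2 hours

Areal heat capacity C = ρc_p × D = 1.38×10^6 × 2.34 = 3.23×10^6 J/(m^2 K).
Relaxation time τ = C / λ = 3.23×10^6 / 26.2 = 1.23×10^5 s.
In hours: 1.23×10^5 s / (3600 s/hour) = 34.2 hours.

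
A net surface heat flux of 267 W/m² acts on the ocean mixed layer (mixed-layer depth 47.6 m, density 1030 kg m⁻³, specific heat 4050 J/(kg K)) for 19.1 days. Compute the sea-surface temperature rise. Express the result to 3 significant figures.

2.22 K

Areal heat capacity C = ρ c_p D = 1030 × 4050 × 47.6 = 1.99×10^8 J/(m^2 K).
Net heat input Q = F Δt = 267 × (19.1 days × 86400 s/day) = 4.41×10^8 J/m².
ΔT = Q / C = 4.41×10^8 / 1.99×10^8 = 2.22 K.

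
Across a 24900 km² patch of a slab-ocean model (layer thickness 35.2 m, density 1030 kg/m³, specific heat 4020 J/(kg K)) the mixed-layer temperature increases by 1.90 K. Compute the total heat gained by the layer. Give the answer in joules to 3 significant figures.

6.90×10^18 J

Areal heat capacity C = ρ c_p D = 1030 × 4020 × 35.2 = 1.46×10^8 J/(m²·K).
Heat per unit area: q = C ΔT = 1.46×10^8 × 1.90 = 2.77×10^8 J/m².
Total heat: Q = q × A = 2.77×10^8 × (24900 × 10⁶ m²) = 6.90×10^18 J.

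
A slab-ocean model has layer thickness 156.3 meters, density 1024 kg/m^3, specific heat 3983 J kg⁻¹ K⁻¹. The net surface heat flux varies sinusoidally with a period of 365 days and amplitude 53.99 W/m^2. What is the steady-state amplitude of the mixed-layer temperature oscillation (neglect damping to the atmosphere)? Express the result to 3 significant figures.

0.425 K

Areal heat capacity C = ρ c_p D = 1024 × 3983 × 156.3 = 6.37×10^8 J m⁻² K⁻¹.
Angular frequency ω = 2π / T = 2π / 3.15×10^7 s = 1.99×10^-7 s⁻¹.
Cω = 6.37×10^8 × 1.99×10^-7 = 127 W/(m²·K).
Amplitude A = F₀ / (Cω) = 53.99 / 127 = 0.425 K.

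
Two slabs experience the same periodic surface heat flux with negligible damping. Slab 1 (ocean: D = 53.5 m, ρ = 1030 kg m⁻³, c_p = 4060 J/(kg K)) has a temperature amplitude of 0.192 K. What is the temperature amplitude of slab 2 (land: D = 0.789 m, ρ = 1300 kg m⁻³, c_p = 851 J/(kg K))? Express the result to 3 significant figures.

49.2 K

C_ocean = 2.24×10^8 J/(m²·K); C_land = 8.73×10^5 J/(m²·K).
A ∝ 1/C ⇒ A_land = A_ocean × C_ocean/C_land = 0.192 × 256 = 49.2 K.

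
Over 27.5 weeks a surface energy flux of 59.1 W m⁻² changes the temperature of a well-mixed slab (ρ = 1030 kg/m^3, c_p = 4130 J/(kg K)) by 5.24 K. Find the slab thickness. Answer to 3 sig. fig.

Heat input Q = F Δt = 59.1 × 1.66×10^7 s = 9.83×10^8 J/m².
Required areal heat capacity C = Q / ΔT = 1.88×10^8 J/(m²·K).
Depth D = C / (ρ c_p) = 1.88×10^8 / (1030 × 4130) = 44.1 m.

44.1 m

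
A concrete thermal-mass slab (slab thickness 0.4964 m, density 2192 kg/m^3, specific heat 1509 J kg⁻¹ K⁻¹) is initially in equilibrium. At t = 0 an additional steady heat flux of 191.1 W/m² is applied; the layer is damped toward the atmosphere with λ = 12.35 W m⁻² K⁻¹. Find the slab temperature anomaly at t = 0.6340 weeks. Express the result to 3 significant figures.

Areal heat capacity C = ρ c_p D = 2192 × 1509 × 0.4964 = 1.64×10^6 J m⁻² K⁻¹.
τ = C / λ = 1.64×10^6 / 12.35 = 1.33×10^5 s.
Equilibrium anomaly ΔT_eq = F / λ = 191.1 / 12.35 = 15.5 K.
t = 0.6340 weeks = 3.83×10^5 s, so t/τ = 2.88.
ΔT(t) = ΔT_eq (1 − e^(−t/τ)) = 15.5 × (1 − e^−2.88) = 14.6 K.

14.6 K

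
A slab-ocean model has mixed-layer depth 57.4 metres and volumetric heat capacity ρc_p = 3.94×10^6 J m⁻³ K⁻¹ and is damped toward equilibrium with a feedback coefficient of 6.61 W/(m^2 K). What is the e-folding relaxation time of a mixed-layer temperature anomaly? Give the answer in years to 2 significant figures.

1.1 years

Areal heat capacity C = ρc_p × D = 3.94×10^6 × 57.4 = 2.26×10^8 J m⁻² K⁻¹.
Relaxation time τ = C / λ = 2.26×10^8 / 6.61 = 3.42×10^7 s.
In years: 3.42×10^7 s / (3.156×10^7 s/year) = 1.08 years.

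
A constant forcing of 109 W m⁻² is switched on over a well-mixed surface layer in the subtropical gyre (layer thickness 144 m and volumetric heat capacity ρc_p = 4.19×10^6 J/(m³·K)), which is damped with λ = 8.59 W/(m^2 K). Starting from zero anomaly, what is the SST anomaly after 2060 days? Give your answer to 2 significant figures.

12 K

Areal heat capacity C = ρc_p × D = 4.19×10^6 × 144 = 6.03×10^8 J m⁻² K⁻¹.
τ = C / λ = 6.03×10^8 / 8.59 = 7.02×10^7 s.
Equilibrium anomaly ΔT_eq = F / λ = 109 / 8.59 = 12.7 K.
t = 2060 days = 1.78×10^8 s, so t/τ = 2.53.
ΔT(t) = ΔT_eq (1 − e^(−t/τ)) = 12.7 × (1 − e^−2.53) = 11.7 K.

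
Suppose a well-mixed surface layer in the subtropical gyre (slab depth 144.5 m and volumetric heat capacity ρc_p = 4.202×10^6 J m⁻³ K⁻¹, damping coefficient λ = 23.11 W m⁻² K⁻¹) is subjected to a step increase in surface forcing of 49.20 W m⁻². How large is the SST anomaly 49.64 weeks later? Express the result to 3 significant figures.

1.45 K

Areal heat capacity C = ρc_p × D = 4.202×10^6 × 144.5 = 6.07×10^8 J m⁻² K⁻¹.
τ = C / λ = 6.07×10^8 / 23.11 = 2.63×10^7 s.
Equilibrium anomaly ΔT_eq = F / λ = 49.20 / 23.11 = 2.13 K.
t = 49.64 weeks = 3.00×10^7 s, so t/τ = 1.14.
ΔT(t) = ΔT_eq (1 − e^(−t/τ)) = 2.13 × (1 − e^−1.14) = 1.45 K.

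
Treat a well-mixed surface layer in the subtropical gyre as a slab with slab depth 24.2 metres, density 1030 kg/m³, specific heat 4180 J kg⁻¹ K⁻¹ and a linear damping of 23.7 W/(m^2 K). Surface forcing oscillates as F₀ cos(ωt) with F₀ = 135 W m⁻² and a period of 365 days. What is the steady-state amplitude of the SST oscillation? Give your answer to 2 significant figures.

4.3 K

Areal heat capacity C = ρ c_p D = 1030 × 4180 × 24.2 = 1.04×10^8 J/(m²·K).
Angular frequency ω = 2π / T = 2π / 3.15×10^7 s = 1.99×10^-7 s⁻¹.
√((Cω)² + λ²) = √((20.8)² + 23.7²) = 31.5 W/(m²·K).
Amplitude A = F₀ / √((Cω)²+λ²) = 135 / 31.5 = 4.28 K.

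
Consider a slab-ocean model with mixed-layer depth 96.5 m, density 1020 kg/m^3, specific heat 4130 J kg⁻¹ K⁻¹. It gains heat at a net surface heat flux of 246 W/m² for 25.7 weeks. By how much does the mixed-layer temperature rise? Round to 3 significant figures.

Areal heat capacity C = ρ c_p D = 1020 × 4130 × 96.5 = 4.07×10^8 J m⁻² K⁻¹.
Net heat input Q = F Δt = 246 × (25.7 weeks × 6.048×10^5 s/week) = 3.82×10^9 J/m².
ΔT = Q / C = 3.82×10^9 / 4.07×10^8 = 9.41 K.

9.41 K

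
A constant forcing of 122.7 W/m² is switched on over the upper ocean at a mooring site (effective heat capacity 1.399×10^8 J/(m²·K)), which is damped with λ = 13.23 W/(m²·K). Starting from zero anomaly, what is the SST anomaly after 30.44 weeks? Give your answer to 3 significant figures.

Areal heat capacity C = 1.399×10^8 J/(m²·K) (given).
τ = C / λ = 1.40×10^8 / 13.23 = 1.06×10^7 s.
Equilibrium anomaly ΔT_eq = F / λ = 122.7 / 13.23 = 9.27 K.
t = 30.44 weeks = 1.84×10^7 s, so t/τ = 1.74.
ΔT(t) = ΔT_eq (1 − e^(−t/τ)) = 9.27 × (1 − e^−1.74) = 7.65 K.

7.65 K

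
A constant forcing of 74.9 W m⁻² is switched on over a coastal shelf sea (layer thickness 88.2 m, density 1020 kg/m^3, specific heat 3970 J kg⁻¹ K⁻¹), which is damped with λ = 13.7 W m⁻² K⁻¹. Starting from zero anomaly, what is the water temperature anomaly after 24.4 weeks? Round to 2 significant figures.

2.4 K

Areal heat capacity C = ρ c_p D = 1020 × 3970 × 88.2 = 3.57×10^8 J m⁻² K⁻¹.
τ = C / λ = 3.57×10^8 / 13.7 = 2.61×10^7 s.
Equilibrium anomaly ΔT_eq = F / λ = 74.9 / 13.7 = 5.47 K.
t = 24.4 weeks = 1.48×10^7 s, so t/τ = 0.566.
ΔT(t) = ΔT_eq (1 − e^(−t/τ)) = 5.47 × (1 − e^−0.566) = 2.36 K.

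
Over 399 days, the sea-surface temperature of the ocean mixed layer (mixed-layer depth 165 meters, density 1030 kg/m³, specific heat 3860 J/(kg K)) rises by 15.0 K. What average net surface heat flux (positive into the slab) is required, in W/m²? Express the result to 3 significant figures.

285

Areal heat capacity C = ρ c_p D = 1030 × 3860 × 165 = 6.56×10^8 J/(m²·K).
Required heat per unit area: Q = C ΔT = 6.56×10^8 × 15.0 = 9.84×10^9 J/m².
Flux F = Q / Δt = 9.84×10^9 / 3.45×10^7 s = 285 W/m².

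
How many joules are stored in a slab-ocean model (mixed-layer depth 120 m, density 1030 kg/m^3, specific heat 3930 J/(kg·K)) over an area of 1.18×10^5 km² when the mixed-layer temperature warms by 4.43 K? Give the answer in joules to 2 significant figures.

Areal heat capacity C = ρ c_p D = 1030 × 3930 × 120 = 4.86×10^8 J m⁻² K⁻¹.
Heat per unit area: q = C ΔT = 4.86×10^8 × 4.43 = 2.15×10^9 J/m².
Total heat: Q = q × A = 2.15×10^9 × (1.18×10^5 × 10⁶ m²) = 2.54×10^20 J.

2.5×10^20 J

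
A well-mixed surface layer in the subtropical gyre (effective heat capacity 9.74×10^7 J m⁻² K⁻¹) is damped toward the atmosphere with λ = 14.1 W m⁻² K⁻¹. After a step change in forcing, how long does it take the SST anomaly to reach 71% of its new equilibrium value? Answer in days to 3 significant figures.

99.0 days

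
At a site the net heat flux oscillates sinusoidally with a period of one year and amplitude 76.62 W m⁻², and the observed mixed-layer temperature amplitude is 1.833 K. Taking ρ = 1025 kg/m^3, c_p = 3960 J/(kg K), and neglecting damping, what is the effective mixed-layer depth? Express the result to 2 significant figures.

52 m

ω = 2π / 3.15×10^7 s = 1.99×10^-7 s⁻¹.
Required C = F₀ / (A ω) = 76.62 / (1.833 × 1.99×10^-7) = 2.10×10^8 J/(m²·K).
D = C / (ρ c_p) = 2.10×10^8 / (1025 × 3960) = 51.7 m.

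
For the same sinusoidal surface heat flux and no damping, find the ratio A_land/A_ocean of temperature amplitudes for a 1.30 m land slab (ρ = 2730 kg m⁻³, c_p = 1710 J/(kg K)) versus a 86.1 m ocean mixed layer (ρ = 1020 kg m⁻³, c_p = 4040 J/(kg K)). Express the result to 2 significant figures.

C_ocean = 1020 × 4040 × 86.1 = 3.55×10^8 J/(m²·K).
C_land = 2730 × 1710 × 1.30 = 6.07×10^6 J/(m²·K).
Undamped amplitude ∝ 1/C, so A_land/A_ocean = C_ocean/C_land = 58.5.

58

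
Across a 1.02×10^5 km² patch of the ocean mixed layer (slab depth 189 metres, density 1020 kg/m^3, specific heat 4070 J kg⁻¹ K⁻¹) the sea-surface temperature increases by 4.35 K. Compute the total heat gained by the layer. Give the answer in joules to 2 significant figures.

3.5×10^20 J

Areal heat capacity C = ρ c_p D = 1020 × 4070 × 189 = 7.85×10^8 J/(m^2 K).
Heat per unit area: q = C ΔT = 7.85×10^8 × 4.35 = 3.41×10^9 J/m².
Total heat: Q = q × A = 3.41×10^9 × (1.02×10^5 × 10⁶ m²) = 3.48×10^20 J.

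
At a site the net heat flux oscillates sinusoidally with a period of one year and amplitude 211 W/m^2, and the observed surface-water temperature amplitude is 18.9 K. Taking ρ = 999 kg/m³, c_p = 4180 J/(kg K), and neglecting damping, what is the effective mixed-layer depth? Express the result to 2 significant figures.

ω = 2π / 3.15×10^7 s = 1.99×10^-7 s⁻¹.
Required C = F₀ / (A ω) = 211 / (18.9 × 1.99×10^-7) = 5.60×10^7 J/(m²·K).
D = C / (ρ c_p) = 5.60×10^7 / (999 × 4180) = 13.4 m.

13 m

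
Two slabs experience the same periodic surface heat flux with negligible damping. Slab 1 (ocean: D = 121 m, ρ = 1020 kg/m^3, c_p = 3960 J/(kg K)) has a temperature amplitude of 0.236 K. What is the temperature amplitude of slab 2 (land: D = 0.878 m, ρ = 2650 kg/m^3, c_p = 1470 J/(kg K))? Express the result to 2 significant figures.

34 K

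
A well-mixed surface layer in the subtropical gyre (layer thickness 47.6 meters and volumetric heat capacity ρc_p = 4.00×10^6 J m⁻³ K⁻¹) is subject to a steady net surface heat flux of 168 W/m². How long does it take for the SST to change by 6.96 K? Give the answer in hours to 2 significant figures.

Areal heat capacity C = ρc_p × D = 4.00×10^6 × 47.6 = 1.90×10^8 J/(m^2 K).
Time required: Δt = C ΔT / F = 1.90×10^8 × 6.96 / 168 = 7.89×10^6 s.
In hours: 7.89×10^6 s / (3600 s/hour) = 2190 hours.

2200 hours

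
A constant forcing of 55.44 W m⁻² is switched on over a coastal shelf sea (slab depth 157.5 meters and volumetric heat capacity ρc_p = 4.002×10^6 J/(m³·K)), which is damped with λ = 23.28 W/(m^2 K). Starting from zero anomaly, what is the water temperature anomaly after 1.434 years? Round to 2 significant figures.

1.9 K

Areal heat capacity C = ρc_p × D = 4.002×10^6 × 157.5 = 6.30×10^8 J/(m^2 K).
τ = C / λ = 6.30×10^8 / 23.28 = 2.71×10^7 s.
Equilibrium anomaly ΔT_eq = F / λ = 55.44 / 23.28 = 2.38 K.
t = 1.434 years = 4.53×10^7 s, so t/τ = 1.67.
ΔT(t) = ΔT_eq (1 − e^(−t/τ)) = 2.38 × (1 − e^−1.67) = 1.93 K.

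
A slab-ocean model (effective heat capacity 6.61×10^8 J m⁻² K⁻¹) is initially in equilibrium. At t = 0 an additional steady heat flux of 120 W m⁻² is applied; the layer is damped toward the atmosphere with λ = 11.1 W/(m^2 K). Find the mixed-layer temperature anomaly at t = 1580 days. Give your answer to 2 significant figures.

9.7 K

Areal heat capacity C = 6.61×10^8 J m⁻² K⁻¹ (given).
τ = C / λ = 6.61×10^8 / 11.1 = 5.95×10^7 s.
Equilibrium anomaly ΔT_eq = F / λ = 120 / 11.1 = 10.8 K.
t = 1580 days = 1.37×10^8 s, so t/τ = 2.29.
ΔT(t) = ΔT_eq (1 − e^(−t/τ)) = 10.8 × (1 − e^−2.29) = 9.72 K.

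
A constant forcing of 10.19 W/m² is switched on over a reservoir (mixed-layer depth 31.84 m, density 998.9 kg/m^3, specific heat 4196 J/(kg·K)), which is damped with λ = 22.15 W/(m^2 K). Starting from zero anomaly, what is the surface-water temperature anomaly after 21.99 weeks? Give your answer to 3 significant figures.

Areal heat capacity C = ρ c_p D = 998.9 × 4196 × 31.84 = 1.33×10^8 J m⁻² K⁻¹.
τ = C / λ = 1.33×10^8 / 22.15 = 6.02×10^6 s.
Equilibrium anomaly ΔT_eq = F / λ = 10.19 / 22.15 = 0.460 K.
t = 21.99 weeks = 1.33×10^7 s, so t/τ = 2.21.
ΔT(t) = ΔT_eq (1 − e^(−t/τ)) = 0.460 × (1 − e^−2.21) = 0.409 K.

0.409 K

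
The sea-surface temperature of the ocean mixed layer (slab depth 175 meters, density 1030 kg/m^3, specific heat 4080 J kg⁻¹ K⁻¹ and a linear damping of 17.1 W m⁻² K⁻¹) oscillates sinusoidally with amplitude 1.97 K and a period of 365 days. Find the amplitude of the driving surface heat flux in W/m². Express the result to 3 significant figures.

291

Areal heat capacity C = ρ c_p D = 1030 × 4080 × 175 = 7.35×10^8 J/(m^2 K).
ω = 2π / 3.15×10^7 s = 1.99×10^-7 s⁻¹.
√((Cω)² + λ²) = √((147)² + 17.1²) = 148 W/(m²·K).
F₀ = A × √((Cω)²+λ²) = 1.97 × 148 = 291 W/m².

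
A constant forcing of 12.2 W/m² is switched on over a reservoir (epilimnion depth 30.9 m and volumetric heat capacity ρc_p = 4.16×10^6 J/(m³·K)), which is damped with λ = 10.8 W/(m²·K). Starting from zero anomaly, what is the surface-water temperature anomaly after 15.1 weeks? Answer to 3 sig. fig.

Areal heat capacity C = ρc_p × D = 4.16×10^6 × 30.9 = 1.29×10^8 J/(m²·K).
τ = C / λ = 1.29×10^8 / 10.8 = 1.19×10^7 s.
Equilibrium anomaly ΔT_eq = F / λ = 12.2 / 10.8 = 1.13 K.
t = 15.1 weeks = 9.13×10^6 s, so t/τ = 0.767.
ΔT(t) = ΔT_eq (1 − e^(−t/τ)) = 1.13 × (1 − e^−0.767) = 0.605 K.

0.605 K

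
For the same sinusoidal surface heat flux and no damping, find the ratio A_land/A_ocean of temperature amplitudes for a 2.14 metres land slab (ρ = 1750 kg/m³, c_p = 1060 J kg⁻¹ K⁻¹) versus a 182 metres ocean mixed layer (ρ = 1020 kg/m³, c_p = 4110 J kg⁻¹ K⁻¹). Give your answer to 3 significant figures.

192

C_ocean = 1020 × 4110 × 182 = 7.63×10^8 J/(m²·K).
C_land = 1750 × 1060 × 2.14 = 3.97×10^6 J/(m²·K).
Undamped amplitude ∝ 1/C, so A_land/A_ocean = C_ocean/C_land = 192.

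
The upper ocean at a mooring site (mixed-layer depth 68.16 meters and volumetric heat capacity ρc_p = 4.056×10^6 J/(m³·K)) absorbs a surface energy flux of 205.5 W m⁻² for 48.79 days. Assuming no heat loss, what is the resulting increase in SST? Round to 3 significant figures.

3.13 K

Areal heat capacity C = ρc_p × D = 4.056×10^6 × 68.16 = 2.76×10^8 J/(m^2 K).
Net heat input Q = F Δt = 205.5 × (48.79 days × 86400 s/day) = 8.66×10^8 J/m².
ΔT = Q / C = 8.66×10^8 / 2.76×10^8 = 3.13 K.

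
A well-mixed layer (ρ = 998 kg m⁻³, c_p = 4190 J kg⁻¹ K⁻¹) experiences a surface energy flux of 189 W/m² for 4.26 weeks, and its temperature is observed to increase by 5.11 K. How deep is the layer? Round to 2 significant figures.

Heat input Q = F Δt = 189 × 2.58×10^6 s = 4.87×10^8 J/m².
Required areal heat capacity C = Q / ΔT = 9.53×10^7 J/(m²·K).
Depth D = C / (ρ c_p) = 9.53×10^7 / (998 × 4190) = 22.8 m.

23 m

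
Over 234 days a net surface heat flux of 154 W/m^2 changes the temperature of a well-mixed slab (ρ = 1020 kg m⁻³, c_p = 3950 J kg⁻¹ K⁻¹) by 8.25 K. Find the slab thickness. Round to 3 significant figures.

93.7 m

Heat input Q = F Δt = 154 × 2.02×10^7 s = 3.11×10^9 J/m².
Required areal heat capacity C = Q / ΔT = 3.77×10^8 J/(m²·K).
Depth D = C / (ρ c_p) = 3.77×10^8 / (1020 × 3950) = 93.7 m.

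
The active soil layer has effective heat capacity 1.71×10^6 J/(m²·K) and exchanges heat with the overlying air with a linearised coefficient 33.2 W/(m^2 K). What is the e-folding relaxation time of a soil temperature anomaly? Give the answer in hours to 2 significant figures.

Areal heat capacity C = 1.71×10^6 J/(m²·K) (given).
Relaxation time τ = C / λ = 1.71×10^6 / 33.2 = 51500 s.
In hours: 51500 s / (3600 s/hour) = 14.3 hours.

14 hours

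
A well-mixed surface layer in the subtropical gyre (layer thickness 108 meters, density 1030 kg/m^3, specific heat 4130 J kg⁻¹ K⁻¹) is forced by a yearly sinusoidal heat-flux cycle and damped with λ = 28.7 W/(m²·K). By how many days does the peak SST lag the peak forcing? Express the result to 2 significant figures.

74 days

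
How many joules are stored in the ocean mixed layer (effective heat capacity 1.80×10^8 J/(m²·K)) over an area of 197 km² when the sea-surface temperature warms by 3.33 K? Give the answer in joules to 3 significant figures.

Areal heat capacity C = 1.80×10^8 J/(m²·K) (given).
Heat per unit area: q = C ΔT = 1.80×10^8 × 3.33 = 5.99×10^8 J/m².
Total heat: Q = q × A = 5.99×10^8 × (197 × 10⁶ m²) = 1.18×10^17 J.

1.18×10^17 J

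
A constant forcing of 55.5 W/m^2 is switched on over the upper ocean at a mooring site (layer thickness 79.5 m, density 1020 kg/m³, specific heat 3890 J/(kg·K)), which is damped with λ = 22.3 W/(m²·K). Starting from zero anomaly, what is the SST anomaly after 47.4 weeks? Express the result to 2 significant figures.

Areal heat capacity C = ρ c_p D = 1020 × 3890 × 79.5 = 3.15×10^8 J m⁻² K⁻¹.
τ = C / λ = 3.15×10^8 / 22.3 = 1.41×10^7 s.
Equilibrium anomaly ΔT_eq = F / λ = 55.5 / 22.3 = 2.49 K.
t = 47.4 weeks = 2.87×10^7 s, so t/τ = 2.03.
ΔT(t) = ΔT_eq (1 − e^(−t/τ)) = 2.49 × (1 − e^−2.03) = 2.16 K.

2.2 K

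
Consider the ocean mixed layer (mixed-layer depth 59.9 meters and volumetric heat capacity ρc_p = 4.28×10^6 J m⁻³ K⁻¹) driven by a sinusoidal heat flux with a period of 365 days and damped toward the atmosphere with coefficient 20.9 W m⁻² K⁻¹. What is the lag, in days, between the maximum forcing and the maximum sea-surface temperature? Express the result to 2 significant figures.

69 days

Areal heat capacity C = ρc_p × D = 4.28×10^6 × 59.9 = 2.56×10^8 J/(m²·K).
ω = 2π / 3.15×10^7 s = 1.99×10^-7 s⁻¹.
Phase lag φ = arctan(Cω/λ) = arctan(51.1/20.9) = 1.18 rad.
Time lag = φ / ω = 1.18 / 1.99×10^-7 = 5.93×10^6 s = 68.7 days.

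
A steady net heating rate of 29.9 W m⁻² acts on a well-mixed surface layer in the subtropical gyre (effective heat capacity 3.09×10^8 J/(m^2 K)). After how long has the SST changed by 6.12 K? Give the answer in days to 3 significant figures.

732 days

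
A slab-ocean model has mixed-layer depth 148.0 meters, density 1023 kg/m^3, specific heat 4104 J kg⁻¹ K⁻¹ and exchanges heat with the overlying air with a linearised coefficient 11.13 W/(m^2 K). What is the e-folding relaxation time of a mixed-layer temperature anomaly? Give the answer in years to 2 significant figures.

1.8 years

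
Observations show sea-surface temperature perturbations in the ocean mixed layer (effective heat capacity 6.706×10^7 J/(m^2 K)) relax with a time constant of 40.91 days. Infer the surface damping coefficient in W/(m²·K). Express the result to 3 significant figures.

19.0

Areal heat capacity C = 6.706×10^7 J/(m^2 K) (given).
τ = 40.91 days = 3.53×10^6 s.
λ = C / τ = 6.71×10^7 / 3.53×10^6 = 19.0 W/(m²·K).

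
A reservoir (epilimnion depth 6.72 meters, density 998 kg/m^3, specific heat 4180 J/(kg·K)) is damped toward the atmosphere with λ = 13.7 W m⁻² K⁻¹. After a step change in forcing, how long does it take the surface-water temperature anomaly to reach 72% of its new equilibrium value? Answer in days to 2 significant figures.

30 days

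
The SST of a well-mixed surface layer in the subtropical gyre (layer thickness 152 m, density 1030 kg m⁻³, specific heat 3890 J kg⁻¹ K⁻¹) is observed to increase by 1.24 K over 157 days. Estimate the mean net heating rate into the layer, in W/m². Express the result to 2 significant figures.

56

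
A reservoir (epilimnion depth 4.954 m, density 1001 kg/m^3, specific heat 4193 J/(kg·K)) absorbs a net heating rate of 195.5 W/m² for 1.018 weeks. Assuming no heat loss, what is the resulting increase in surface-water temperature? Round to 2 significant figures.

Areal heat capacity C = ρ c_p D = 1001 × 4193 × 4.954 = 2.08×10^7 J/(m²·K).
Net heat input Q = F Δt = 195.5 × (1.018 weeks × 6.048×10^5 s/week) = 1.20×10^8 J/m².
ΔT = Q / C = 1.20×10^8 / 2.08×10^7 = 5.79 K.

5.8 K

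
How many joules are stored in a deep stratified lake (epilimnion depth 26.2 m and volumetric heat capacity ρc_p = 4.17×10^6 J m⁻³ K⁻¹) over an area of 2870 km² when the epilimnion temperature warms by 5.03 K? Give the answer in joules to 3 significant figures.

1.58×10^18 J

Areal heat capacity C = ρc_p × D = 4.17×10^6 × 26.2 = 1.09×10^8 J/(m^2 K).
Heat per unit area: q = C ΔT = 1.09×10^8 × 5.03 = 5.50×10^8 J/m².
Total heat: Q = q × A = 5.50×10^8 × (2870 × 10⁶ m²) = 1.58×10^18 J.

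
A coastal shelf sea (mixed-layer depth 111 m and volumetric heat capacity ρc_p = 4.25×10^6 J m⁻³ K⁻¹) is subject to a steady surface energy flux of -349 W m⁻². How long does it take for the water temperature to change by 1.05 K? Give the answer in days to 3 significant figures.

16.4 days

Areal heat capacity C = ρc_p × D = 4.25×10^6 × 111 = 4.72×10^8 J m⁻² K⁻¹.
Time required: Δt = C ΔT / F = 4.72×10^8 × -1.05 / -349 = 1.42×10^6 s.
In days: 1.42×10^6 s / (86400 s/day) = 16.4 days.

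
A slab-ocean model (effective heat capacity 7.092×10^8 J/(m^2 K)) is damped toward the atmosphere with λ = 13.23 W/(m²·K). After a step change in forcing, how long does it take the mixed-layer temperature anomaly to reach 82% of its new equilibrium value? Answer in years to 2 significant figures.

2.9 years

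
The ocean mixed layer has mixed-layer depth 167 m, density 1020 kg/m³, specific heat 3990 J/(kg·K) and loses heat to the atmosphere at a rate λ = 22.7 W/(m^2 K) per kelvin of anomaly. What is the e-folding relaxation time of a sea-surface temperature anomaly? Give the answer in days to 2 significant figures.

Areal heat capacity C = ρ c_p D = 1020 × 3990 × 167 = 6.80×10^8 J m⁻² K⁻¹.
Relaxation time τ = C / λ = 6.80×10^8 / 22.7 = 2.99×10^7 s.
In days: 2.99×10^7 s / (86400 s/day) = 347 days.

350 days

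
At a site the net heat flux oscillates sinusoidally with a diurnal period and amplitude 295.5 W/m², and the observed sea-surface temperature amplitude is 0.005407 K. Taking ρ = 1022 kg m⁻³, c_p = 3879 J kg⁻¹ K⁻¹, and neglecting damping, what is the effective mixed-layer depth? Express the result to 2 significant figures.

190 m

ω = 2π / 86400 s = 7.27×10^-5 s⁻¹.
Required C = F₀ / (A ω) = 295.5 / (0.005407 × 7.27×10^-5) = 7.52×10^8 J/(m²·K).
D = C / (ρ c_p) = 7.52×10^8 / (1022 × 3879) = 190 m.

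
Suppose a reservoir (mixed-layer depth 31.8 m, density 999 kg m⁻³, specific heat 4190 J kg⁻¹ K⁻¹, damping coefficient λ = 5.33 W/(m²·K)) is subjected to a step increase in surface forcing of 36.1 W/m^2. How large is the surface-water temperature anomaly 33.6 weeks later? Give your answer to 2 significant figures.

3.8 K

Areal heat capacity C = ρ c_p D = 999 × 4190 × 31.8 = 1.33×10^8 J/(m^2 K).
τ = C / λ = 1.33×10^8 / 5.33 = 2.50×10^7 s.
Equilibrium anomaly ΔT_eq = F / λ = 36.1 / 5.33 = 6.77 K.
t = 33.6 weeks = 2.03×10^7 s, so t/τ = 0.814.
ΔT(t) = ΔT_eq (1 − e^(−t/τ)) = 6.77 × (1 − e^−0.814) = 3.77 K.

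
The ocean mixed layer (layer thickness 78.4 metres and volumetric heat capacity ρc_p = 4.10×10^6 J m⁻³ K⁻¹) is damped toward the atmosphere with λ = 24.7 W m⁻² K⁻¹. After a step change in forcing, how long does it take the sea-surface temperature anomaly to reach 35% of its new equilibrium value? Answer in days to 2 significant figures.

65 days

Areal heat capacity C = ρc_p × D = 4.10×10^6 × 78.4 = 3.21×10^8 J/(m^2 K).
τ = C / λ = 3.21×10^8 / 24.7 = 1.30×10^7 s.
Fraction reached: 1 − e^(−t/τ) = 0.35 ⇒ t = −τ ln(1 − 0.35) = τ × 0.431.
t = 5.61×10^6 s = 64.9 days.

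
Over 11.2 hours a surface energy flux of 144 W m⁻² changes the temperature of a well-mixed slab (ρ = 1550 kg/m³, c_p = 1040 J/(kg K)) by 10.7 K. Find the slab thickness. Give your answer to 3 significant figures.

Heat input Q = F Δt = 144 × 40300 s = 5.81×10^6 J/m².
Required areal heat capacity C = Q / ΔT = 5.43×10^5 J/(m²·K).
Depth D = C / (ρ c_p) = 5.43×10^5 / (1550 × 1040) = 0.337 m.

0.337 m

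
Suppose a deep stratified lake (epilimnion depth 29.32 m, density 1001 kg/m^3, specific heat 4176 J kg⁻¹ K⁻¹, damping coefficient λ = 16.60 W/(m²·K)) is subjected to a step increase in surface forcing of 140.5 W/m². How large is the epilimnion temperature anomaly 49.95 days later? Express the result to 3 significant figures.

3.75 K

Areal heat capacity C = ρ c_p D = 1001 × 4176 × 29.32 = 1.23×10^8 J/(m^2 K).
τ = C / λ = 1.23×10^8 / 16.60 = 7.38×10^6 s.
Equilibrium anomaly ΔT_eq = F / λ = 140.5 / 16.60 = 8.46 K.
t = 49.95 days = 4.32×10^6 s, so t/τ = 0.585.
ΔT(t) = ΔT_eq (1 − e^(−t/τ)) = 8.46 × (1 − e^−0.585) = 3.75 K.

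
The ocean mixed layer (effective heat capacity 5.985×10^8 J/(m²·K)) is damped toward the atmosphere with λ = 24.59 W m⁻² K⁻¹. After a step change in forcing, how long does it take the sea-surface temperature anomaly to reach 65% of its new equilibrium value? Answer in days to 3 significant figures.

Areal heat capacity C = 5.985×10^8 J/(m²·K) (given).
τ = C / λ = 5.98×10^8 / 24.59 = 2.43×10^7 s.
Fraction reached: 1 − e^(−t/τ) = 0.65 ⇒ t = −τ ln(1 − 0.65) = τ × 1.05.
t = 2.56×10^7 s = 296 days.

296 days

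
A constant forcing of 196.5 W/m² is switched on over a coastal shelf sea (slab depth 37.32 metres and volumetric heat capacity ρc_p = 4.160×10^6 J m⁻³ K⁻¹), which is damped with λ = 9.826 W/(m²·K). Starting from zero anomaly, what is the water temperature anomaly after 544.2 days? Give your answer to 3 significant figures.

19.0 K

Areal heat capacity C = ρc_p × D = 4.160×10^6 × 37.32 = 1.55×10^8 J m⁻² K⁻¹.
τ = C / λ = 1.55×10^8 / 9.826 = 1.58×10^7 s.
Equilibrium anomaly ΔT_eq = F / λ = 196.5 / 9.826 = 20.0 K.
t = 544.2 days = 4.70×10^7 s, so t/τ = 2.98.
ΔT(t) = ΔT_eq (1 − e^(−t/τ)) = 20.0 × (1 − e^−2.98) = 19.0 K.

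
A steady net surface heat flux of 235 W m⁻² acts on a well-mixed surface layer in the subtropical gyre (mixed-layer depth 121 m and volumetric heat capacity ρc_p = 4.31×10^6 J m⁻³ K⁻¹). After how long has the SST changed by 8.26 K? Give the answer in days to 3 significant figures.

212 days

Areal heat capacity C = ρc_p × D = 4.31×10^6 × 121 = 5.22×10^8 J/(m^2 K).
Time required: Δt = C ΔT / F = 5.22×10^8 × 8.26 / 235 = 1.83×10^7 s.
In days: 1.83×10^7 s / (86400 s/day) = 212 days.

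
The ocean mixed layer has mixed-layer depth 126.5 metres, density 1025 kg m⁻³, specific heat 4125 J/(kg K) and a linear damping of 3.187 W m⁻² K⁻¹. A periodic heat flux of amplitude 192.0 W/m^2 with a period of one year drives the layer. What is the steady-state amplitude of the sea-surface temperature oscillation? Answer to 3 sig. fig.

Areal heat capacity C = ρ c_p D = 1025 × 4125 × 126.5 = 5.35×10^8 J/(m²·K).
Angular frequency ω = 2π / T = 2π / 3.15×10^7 s = 1.99×10^-7 s⁻¹.
√((Cω)² + λ²) = √((107)² + 3.187²) = 107 W/(m²·K).
Amplitude A = F₀ / √((Cω)²+λ²) = 192.0 / 107 = 1.80 K.

1.80 K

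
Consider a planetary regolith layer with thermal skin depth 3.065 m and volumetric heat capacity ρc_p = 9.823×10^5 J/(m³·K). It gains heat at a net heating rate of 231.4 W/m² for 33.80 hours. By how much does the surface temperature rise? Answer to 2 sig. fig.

Areal heat capacity C = ρc_p × D = 9.823×10^5 × 3.065 = 3.01×10^6 J/(m²·K).
Net heat input Q = F Δt = 231.4 × (33.80 hours × 3600 s/hour) = 2.82×10^7 J/m².
ΔT = Q / C = 2.82×10^7 / 3.01×10^6 = 9.35 K.

9.4 K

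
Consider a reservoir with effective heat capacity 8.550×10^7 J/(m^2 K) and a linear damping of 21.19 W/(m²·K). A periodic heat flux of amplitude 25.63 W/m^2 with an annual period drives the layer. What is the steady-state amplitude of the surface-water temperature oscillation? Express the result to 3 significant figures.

Areal heat capacity C = 8.550×10^7 J/(m^2 K) (given).
Angular frequency ω = 2π / T = 2π / 3.15×10^7 s = 1.99×10^-7 s⁻¹.
√((Cω)² + λ²) = √((17.0)² + 21.19²) = 27.2 W/(m²·K).
Amplitude A = F₀ / √((Cω)²+λ²) = 25.63 / 27.2 = 0.943 K.

0.943 K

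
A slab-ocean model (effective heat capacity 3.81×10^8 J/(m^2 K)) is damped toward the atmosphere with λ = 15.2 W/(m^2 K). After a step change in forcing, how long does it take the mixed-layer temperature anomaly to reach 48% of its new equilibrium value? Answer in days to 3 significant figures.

190 days

Areal heat capacity C = 3.81×10^8 J/(m^2 K) (given).
τ = C / λ = 3.81×10^8 / 15.2 = 2.51×10^7 s.
Fraction reached: 1 − e^(−t/τ) = 0.48 ⇒ t = −τ ln(1 − 0.48) = τ × 0.654.
t = 1.64×10^7 s = 190 days.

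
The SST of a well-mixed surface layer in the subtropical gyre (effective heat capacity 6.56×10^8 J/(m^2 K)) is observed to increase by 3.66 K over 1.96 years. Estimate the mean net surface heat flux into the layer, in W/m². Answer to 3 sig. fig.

Areal heat capacity C = 6.56×10^8 J/(m^2 K) (given).
Required heat per unit area: Q = C ΔT = 6.56×10^8 × 3.66 = 2.40×10^9 J/m².
Flux F = Q / Δt = 2.40×10^9 / 6.19×10^7 s = 38.8 W/m².

38.8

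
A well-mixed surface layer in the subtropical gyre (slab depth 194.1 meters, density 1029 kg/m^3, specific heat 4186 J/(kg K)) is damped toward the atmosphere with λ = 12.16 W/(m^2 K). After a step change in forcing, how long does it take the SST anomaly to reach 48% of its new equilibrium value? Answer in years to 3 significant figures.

1.42 years

Areal heat capacity C = ρ c_p D = 1029 × 4186 × 194.1 = 8.36×10^8 J/(m²·K).
τ = C / λ = 8.36×10^8 / 12.16 = 6.88×10^7 s.
Fraction reached: 1 − e^(−t/τ) = 0.48 ⇒ t = −τ ln(1 − 0.48) = τ × 0.654.
t = 4.50×10^7 s = 1.42 years.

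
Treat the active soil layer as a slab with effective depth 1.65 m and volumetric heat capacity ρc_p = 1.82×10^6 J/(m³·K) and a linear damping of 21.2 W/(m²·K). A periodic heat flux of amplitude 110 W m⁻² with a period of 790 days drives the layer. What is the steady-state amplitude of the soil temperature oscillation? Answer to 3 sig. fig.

Areal heat capacity C = ρc_p × D = 1.82×10^6 × 1.65 = 3.00×10^6 J m⁻² K⁻¹.
Angular frequency ω = 2π / T = 2π / 6.83×10^7 s = 9.21×10^-8 s⁻¹.
√((Cω)² + λ²) = √((0.276)² + 21.2²) = 21.2 W/(m²·K).
Amplitude A = F₀ / √((Cω)²+λ²) = 110 / 21.2 = 5.19 K.

5.19 K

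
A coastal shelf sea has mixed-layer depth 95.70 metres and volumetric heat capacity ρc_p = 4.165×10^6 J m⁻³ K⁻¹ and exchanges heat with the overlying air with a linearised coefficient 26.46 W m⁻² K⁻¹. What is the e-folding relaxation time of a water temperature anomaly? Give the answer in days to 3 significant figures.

Areal heat capacity C = ρc_p × D = 4.165×10^6 × 95.70 = 3.99×10^8 J/(m^2 K).
Relaxation time τ = C / λ = 3.99×10^8 / 26.46 = 1.51×10^7 s.
In days: 1.51×10^7 s / (86400 s/day) = 174 days.

174 days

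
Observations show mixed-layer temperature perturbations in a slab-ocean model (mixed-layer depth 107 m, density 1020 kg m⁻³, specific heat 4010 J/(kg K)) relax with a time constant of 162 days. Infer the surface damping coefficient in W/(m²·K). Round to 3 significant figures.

31.3

Areal heat capacity C = ρ c_p D = 1020 × 4010 × 107 = 4.38×10^8 J m⁻² K⁻¹.
τ = 162 days = 1.40×10^7 s.
λ = C / τ = 4.38×10^8 / 1.40×10^7 = 31.3 W/(m²·K).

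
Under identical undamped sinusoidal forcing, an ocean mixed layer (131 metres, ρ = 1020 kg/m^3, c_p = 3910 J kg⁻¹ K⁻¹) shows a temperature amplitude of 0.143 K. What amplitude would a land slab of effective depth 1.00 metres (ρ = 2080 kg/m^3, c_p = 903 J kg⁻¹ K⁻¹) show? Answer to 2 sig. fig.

C_ocean = 5.22×10^8 J/(m²·K); C_land = 1.88×10^6 J/(m²·K).
A ∝ 1/C ⇒ A_land = A_ocean × C_ocean/C_land = 0.143 × 278 = 39.8 K.

40 K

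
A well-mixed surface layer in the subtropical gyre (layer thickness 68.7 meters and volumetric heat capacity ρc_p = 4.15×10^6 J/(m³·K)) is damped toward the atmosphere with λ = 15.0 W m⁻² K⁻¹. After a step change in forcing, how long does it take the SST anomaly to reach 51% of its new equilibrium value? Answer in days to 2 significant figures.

160 days

Areal heat capacity C = ρc_p × D = 4.15×10^6 × 68.7 = 2.85×10^8 J/(m^2 K).
τ = C / λ = 2.85×10^8 / 15.0 = 1.90×10^7 s.
Fraction reached: 1 − e^(−t/τ) = 0.51 ⇒ t = −τ ln(1 − 0.51) = τ × 0.713.
t = 1.36×10^7 s = 157 days.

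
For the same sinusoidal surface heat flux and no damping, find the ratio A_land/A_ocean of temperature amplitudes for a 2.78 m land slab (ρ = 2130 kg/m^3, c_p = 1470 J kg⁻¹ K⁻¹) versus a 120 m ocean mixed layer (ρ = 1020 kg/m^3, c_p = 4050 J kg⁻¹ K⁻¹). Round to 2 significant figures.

57

C_ocean = 1020 × 4050 × 120 = 4.96×10^8 J/(m²·K).
C_land = 2130 × 1470 × 2.78 = 8.70×10^6 J/(m²·K).
Undamped amplitude ∝ 1/C, so A_land/A_ocean = C_ocean/C_land = 57.0.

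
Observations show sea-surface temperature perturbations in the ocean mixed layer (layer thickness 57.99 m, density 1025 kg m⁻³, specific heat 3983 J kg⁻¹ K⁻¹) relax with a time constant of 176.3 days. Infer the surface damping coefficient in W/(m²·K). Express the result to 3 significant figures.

15.5

Areal heat capacity C = ρ c_p D = 1025 × 3983 × 57.99 = 2.37×10^8 J/(m^2 K).
τ = 176.3 days = 1.52×10^7 s.
λ = C / τ = 2.37×10^8 / 1.52×10^7 = 15.5 W/(m²·K).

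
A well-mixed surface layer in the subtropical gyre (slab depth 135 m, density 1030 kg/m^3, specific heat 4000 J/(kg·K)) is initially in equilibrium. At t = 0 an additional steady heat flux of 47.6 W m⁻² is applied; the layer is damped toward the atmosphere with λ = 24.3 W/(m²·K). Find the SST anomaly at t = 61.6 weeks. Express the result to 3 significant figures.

1.57 K

Areal heat capacity C = ρ c_p D = 1030 × 4000 × 135 = 5.56×10^8 J/(m²·K).
τ = C / λ = 5.56×10^8 / 24.3 = 2.29×10^7 s.
Equilibrium anomaly ΔT_eq = F / λ = 47.6 / 24.3 = 1.96 K.
t = 61.6 weeks = 3.73×10^7 s, so t/τ = 1.63.
ΔT(t) = ΔT_eq (1 − e^(−t/τ)) = 1.96 × (1 − e^−1.63) = 1.57 K.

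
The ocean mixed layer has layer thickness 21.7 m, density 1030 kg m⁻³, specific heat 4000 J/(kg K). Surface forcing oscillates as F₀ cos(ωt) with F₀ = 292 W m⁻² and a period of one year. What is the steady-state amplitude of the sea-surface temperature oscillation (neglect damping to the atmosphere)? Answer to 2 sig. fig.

Areal heat capacity C = ρ c_p D = 1030 × 4000 × 21.7 = 8.94×10^7 J/(m²·K).
Angular frequency ω = 2π / T = 2π / 3.15×10^7 s = 1.99×10^-7 s⁻¹.
Cω = 8.94×10^7 × 1.99×10^-7 = 17.8 W/(m²·K).
Amplitude A = F₀ / (Cω) = 292 / 17.8 = 16.4 K.

16 K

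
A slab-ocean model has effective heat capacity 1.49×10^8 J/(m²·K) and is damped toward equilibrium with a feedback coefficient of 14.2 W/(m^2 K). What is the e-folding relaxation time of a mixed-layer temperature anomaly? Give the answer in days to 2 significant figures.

120 days

Areal heat capacity C = 1.49×10^8 J/(m²·K) (given).
Relaxation time τ = C / λ = 1.49×10^8 / 14.2 = 1.05×10^7 s.
In days: 1.05×10^7 s / (86400 s/day) = 121 days.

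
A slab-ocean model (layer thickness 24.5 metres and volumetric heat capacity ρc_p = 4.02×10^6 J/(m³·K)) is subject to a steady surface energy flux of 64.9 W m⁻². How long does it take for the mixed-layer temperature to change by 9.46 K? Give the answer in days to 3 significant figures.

166 days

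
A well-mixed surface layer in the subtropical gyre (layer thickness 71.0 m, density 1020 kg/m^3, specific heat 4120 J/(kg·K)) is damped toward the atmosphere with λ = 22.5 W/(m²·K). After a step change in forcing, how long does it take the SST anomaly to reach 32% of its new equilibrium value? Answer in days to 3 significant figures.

Areal heat capacity C = ρ c_p D = 1020 × 4120 × 71.0 = 2.98×10^8 J/(m^2 K).
τ = C / λ = 2.98×10^8 / 22.5 = 1.33×10^7 s.
Fraction reached: 1 − e^(−t/τ) = 0.32 ⇒ t = −τ ln(1 − 0.32) = τ × 0.386.
t = 5.11×10^6 s = 59.2 days.

59.2 days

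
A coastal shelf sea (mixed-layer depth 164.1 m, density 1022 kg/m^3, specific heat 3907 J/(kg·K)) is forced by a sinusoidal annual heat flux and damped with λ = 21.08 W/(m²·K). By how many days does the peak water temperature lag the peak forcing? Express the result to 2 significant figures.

Areal heat capacity C = ρ c_p D = 1022 × 3907 × 164.1 = 6.55×10^8 J/(m^2 K).
ω = 2π / 3.15×10^7 s = 1.99×10^-7 s⁻¹.
Phase lag φ = arctan(Cω/λ) = arctan(131/21.08) = 1.41 rad.
Time lag = φ / ω = 1.41 / 1.99×10^-7 = 7.08×10^6 s = 82.0 days.

82 days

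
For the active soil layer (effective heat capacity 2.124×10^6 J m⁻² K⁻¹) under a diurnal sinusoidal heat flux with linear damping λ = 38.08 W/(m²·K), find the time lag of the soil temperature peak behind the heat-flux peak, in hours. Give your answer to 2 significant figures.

5.1 hours

Areal heat capacity C = 2.124×10^6 J m⁻² K⁻¹ (given).
ω = 2π / 86400 s = 7.27×10^-5 s⁻¹.
Phase lag φ = arctan(Cω/λ) = arctan(154/38.08) = 1.33 rad.
Time lag = φ / ω = 1.33 / 7.27×10^-5 = 18300 s = 5.08 hours.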